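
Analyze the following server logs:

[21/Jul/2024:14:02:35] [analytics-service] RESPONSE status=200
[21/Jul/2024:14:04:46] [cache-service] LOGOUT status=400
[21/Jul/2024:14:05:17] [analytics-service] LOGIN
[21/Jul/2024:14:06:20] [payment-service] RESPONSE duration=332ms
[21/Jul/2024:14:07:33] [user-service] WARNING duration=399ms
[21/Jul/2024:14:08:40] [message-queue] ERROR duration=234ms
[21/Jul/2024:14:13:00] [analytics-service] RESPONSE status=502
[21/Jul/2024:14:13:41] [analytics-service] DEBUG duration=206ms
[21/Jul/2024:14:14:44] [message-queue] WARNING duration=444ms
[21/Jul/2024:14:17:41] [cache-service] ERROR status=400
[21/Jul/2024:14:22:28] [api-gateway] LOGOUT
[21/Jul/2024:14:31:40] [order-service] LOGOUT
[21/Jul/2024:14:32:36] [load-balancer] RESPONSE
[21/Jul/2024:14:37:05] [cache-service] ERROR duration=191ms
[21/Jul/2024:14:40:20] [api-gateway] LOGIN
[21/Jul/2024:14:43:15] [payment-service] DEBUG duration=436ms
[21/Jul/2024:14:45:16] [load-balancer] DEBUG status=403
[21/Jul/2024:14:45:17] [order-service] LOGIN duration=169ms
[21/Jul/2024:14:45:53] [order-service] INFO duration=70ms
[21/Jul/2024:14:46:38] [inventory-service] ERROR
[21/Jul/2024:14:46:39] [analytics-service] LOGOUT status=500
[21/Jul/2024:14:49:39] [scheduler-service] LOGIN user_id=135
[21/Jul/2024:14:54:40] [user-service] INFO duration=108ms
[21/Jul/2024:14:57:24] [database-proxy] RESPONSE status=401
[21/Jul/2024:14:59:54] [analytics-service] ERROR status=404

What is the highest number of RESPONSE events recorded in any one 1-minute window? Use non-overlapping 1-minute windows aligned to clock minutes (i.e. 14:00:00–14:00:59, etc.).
1

To find the burst window:

1. Divide the log period into non-overlapping 1-minute windows starting at 14:00
2. Count RESPONSE events in each window
3. Find the window with maximum count
4. Maximum events in a window: 1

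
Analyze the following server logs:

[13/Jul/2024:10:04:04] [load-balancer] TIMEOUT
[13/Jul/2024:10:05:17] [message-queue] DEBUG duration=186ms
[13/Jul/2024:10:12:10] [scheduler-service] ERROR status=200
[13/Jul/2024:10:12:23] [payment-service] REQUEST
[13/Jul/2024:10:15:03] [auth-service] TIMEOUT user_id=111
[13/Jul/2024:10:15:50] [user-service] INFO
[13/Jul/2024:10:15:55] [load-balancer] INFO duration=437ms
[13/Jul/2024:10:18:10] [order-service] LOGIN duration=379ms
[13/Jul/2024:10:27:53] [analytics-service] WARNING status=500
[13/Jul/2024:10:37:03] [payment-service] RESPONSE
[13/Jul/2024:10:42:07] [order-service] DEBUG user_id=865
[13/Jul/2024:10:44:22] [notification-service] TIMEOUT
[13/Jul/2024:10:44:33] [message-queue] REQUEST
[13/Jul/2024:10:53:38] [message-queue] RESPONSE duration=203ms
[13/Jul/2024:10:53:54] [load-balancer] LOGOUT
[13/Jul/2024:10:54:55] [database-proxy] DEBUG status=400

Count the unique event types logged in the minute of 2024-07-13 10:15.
2

To count unique event types:

1. Filter events in the minute starting at 2024-07-13 10:15
2. Extract event types from matching entries
3. Count unique types: 2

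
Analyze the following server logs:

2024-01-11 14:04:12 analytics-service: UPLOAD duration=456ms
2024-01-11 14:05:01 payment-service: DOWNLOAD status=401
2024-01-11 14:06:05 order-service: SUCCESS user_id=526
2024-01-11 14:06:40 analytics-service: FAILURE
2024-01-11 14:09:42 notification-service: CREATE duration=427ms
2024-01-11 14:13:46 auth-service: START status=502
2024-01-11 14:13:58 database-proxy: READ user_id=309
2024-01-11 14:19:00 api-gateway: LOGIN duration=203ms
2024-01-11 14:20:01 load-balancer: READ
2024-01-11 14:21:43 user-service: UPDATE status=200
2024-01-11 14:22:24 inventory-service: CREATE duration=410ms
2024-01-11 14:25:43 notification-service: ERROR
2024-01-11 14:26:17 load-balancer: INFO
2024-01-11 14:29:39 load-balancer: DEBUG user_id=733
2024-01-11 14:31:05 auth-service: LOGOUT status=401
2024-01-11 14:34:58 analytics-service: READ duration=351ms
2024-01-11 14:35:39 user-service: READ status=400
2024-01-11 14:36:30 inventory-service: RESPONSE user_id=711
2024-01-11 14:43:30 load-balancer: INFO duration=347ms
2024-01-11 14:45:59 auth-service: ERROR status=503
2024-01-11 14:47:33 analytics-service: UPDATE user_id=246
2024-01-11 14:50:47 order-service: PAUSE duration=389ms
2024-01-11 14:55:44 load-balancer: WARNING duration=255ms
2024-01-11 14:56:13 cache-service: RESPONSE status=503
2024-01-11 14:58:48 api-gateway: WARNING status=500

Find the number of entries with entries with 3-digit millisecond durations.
8

To find matching entries:

1. Pattern to match: entries with 3-digit millisecond durations
2. Scan each log entry for the pattern
3. Count matches: 8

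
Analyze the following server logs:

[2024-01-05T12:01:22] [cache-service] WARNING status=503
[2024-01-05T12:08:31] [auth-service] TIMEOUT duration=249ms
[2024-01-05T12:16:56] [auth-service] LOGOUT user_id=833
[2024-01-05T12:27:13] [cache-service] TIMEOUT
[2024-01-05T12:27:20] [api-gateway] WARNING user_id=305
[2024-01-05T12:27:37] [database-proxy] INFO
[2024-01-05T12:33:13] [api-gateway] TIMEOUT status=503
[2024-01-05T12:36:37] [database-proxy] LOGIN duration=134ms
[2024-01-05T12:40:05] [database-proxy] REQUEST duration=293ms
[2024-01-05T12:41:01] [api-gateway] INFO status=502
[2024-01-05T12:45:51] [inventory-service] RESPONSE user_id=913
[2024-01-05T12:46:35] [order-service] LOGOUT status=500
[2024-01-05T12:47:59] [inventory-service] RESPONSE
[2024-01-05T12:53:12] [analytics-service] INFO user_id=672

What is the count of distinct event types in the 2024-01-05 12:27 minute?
3

To count unique event types:

1. Filter events in the minute starting at 2024-01-05 12:27
2. Extract event types from matching entries
3. Count unique types: 3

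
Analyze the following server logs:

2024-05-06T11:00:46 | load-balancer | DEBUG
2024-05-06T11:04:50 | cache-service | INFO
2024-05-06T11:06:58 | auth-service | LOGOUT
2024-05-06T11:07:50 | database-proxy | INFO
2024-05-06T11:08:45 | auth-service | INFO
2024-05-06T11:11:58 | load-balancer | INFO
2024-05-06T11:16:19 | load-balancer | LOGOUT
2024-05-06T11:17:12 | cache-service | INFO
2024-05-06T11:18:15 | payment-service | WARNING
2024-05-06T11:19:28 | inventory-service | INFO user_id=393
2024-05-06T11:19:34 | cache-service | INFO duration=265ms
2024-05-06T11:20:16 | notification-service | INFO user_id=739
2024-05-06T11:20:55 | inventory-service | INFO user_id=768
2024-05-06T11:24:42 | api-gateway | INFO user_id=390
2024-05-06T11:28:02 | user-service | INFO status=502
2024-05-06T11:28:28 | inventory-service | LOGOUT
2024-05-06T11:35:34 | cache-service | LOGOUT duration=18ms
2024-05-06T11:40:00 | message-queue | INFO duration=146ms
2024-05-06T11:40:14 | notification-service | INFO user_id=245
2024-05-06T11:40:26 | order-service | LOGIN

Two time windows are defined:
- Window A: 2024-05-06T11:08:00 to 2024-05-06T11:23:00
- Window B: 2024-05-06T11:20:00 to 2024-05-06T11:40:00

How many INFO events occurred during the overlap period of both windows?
2

To find overlap events:

1. Window A: 2024-05-06T11:08:00 to 2024-05-06T11:23:00
2. Window B: 2024-05-06T11:20:00 to 2024-05-06T11:40:00
3. Overlap period: 2024-05-06T11:20:00 to 2024-05-06T11:23:00
4. Count INFO events in overlap: 2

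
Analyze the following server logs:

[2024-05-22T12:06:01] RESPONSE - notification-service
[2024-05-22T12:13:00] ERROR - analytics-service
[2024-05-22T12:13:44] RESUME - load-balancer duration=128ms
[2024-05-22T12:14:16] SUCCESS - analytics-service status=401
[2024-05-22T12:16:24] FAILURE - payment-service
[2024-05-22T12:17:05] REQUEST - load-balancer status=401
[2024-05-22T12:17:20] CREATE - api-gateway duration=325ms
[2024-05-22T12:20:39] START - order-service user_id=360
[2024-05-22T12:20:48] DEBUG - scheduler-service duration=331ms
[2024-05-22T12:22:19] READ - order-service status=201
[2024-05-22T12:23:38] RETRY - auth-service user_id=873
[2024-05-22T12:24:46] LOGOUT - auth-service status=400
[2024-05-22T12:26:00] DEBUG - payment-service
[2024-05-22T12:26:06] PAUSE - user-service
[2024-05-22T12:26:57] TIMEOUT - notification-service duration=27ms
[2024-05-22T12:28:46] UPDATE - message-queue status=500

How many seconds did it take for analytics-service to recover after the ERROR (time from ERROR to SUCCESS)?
76

To calculate recovery time:

1. Find ERROR event for analytics-service: 2024-05-22T12:13:00
2. Find next SUCCESS event for analytics-service: 2024-05-22T12:14:16
3. Recovery time: 2024-05-22T12:14:16 - 2024-05-22T12:13:00 = 76 seconds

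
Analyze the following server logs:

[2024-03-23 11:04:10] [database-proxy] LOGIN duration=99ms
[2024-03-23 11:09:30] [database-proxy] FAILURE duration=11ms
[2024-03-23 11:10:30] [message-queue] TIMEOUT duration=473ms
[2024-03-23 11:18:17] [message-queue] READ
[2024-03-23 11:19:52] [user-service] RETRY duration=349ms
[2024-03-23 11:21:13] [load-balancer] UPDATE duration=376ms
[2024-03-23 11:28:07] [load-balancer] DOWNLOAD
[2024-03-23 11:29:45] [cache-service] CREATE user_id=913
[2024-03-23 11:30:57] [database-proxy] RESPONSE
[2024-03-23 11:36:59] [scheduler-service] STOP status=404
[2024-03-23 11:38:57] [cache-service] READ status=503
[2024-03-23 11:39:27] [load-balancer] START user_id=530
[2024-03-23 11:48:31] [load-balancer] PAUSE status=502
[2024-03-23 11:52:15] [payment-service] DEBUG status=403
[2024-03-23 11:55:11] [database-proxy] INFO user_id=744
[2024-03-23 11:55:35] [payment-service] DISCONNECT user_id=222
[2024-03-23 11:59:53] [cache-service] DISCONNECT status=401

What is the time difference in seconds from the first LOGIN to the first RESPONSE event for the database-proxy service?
1607

To find the time between events:

1. Locate the first LOGIN event for database-proxy: 2024-03-23 11:04:10
2. Locate the first RESPONSE event for database-proxy: 2024-03-23 11:30:57
3. Calculate the difference: 2024-03-23 11:30:57 - 2024-03-23 11:04:10 = 1607 seconds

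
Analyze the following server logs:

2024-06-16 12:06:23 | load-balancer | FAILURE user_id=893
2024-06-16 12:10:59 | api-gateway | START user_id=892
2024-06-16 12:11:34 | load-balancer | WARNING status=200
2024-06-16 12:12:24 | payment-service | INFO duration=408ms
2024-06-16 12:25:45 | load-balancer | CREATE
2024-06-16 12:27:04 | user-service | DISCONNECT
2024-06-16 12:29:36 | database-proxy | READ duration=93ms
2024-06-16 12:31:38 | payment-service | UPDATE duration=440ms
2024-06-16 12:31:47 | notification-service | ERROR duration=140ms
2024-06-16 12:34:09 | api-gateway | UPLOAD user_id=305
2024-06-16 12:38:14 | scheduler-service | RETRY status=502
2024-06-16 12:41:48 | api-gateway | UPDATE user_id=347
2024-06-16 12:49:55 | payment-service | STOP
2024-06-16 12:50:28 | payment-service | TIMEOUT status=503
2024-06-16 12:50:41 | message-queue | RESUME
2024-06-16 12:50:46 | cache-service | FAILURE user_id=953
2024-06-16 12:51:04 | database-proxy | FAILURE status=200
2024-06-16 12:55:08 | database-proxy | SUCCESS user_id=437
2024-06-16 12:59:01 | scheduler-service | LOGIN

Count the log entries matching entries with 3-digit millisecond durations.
3

To find matching entries:

1. Pattern to match: entries with 3-digit millisecond durations
2. Scan each log entry for the pattern
3. Count matches: 3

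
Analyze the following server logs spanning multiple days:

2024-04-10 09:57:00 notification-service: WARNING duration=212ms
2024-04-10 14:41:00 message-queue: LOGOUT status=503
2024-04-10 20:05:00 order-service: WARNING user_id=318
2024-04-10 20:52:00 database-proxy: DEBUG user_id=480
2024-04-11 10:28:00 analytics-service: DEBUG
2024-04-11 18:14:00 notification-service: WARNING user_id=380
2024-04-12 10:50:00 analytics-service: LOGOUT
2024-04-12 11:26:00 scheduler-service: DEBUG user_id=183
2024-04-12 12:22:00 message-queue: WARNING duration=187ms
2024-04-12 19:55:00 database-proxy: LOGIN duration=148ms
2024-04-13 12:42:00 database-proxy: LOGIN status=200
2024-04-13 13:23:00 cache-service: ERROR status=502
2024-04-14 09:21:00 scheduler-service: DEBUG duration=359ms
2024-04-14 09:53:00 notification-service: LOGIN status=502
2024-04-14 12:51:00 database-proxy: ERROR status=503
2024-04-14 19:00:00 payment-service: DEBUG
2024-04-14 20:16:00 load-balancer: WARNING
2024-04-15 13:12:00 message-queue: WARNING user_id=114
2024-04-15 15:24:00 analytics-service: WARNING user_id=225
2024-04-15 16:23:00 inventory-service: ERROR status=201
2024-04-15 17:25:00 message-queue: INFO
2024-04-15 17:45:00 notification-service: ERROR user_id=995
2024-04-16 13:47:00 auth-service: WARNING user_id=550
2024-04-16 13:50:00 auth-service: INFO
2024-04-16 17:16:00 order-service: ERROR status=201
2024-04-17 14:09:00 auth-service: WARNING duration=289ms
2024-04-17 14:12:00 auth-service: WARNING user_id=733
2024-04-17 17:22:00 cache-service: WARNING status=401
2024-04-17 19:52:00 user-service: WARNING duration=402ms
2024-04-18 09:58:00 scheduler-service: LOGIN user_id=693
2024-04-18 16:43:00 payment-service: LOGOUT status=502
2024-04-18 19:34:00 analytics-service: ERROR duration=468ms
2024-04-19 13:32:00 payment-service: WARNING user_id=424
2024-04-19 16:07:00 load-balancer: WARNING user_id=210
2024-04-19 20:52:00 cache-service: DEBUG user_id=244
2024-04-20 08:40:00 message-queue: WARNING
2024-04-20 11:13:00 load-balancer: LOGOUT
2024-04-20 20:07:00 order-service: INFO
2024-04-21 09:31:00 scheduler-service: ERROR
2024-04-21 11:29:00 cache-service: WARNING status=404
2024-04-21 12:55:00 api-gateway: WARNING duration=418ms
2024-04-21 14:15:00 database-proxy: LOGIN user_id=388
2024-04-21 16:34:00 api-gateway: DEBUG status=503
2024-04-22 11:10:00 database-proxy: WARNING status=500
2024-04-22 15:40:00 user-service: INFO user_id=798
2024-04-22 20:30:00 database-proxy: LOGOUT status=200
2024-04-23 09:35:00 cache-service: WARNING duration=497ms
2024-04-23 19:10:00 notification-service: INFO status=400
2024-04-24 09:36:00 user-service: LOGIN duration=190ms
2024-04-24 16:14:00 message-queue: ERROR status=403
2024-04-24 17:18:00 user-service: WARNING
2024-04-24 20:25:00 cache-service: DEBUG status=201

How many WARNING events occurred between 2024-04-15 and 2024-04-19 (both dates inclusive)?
9

To filter by date range:

1. Date range: 2024-04-15 through 2024-04-19, both dates inclusive
2. Filter for WARNING events whose date falls in this range
3. Count matching events: 9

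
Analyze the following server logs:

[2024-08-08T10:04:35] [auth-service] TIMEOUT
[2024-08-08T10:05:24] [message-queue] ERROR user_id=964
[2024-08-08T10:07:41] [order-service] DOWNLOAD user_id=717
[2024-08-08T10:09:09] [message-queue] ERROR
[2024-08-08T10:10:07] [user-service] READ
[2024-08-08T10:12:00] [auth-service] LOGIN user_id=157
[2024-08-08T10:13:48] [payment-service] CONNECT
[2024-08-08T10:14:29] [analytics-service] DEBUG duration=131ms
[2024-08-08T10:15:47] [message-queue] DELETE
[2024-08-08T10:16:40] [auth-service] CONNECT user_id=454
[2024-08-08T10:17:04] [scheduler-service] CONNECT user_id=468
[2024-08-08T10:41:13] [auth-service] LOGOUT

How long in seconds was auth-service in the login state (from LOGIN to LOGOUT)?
1753

To calculate state duration:

1. Find LOGIN event for auth-service: 2024-08-08T10:12:00
2. Find LOGOUT event for auth-service: 2024-08-08T10:41:13
3. Calculate duration: 2024-08-08T10:41:13 - 2024-08-08T10:12:00 = 1753 seconds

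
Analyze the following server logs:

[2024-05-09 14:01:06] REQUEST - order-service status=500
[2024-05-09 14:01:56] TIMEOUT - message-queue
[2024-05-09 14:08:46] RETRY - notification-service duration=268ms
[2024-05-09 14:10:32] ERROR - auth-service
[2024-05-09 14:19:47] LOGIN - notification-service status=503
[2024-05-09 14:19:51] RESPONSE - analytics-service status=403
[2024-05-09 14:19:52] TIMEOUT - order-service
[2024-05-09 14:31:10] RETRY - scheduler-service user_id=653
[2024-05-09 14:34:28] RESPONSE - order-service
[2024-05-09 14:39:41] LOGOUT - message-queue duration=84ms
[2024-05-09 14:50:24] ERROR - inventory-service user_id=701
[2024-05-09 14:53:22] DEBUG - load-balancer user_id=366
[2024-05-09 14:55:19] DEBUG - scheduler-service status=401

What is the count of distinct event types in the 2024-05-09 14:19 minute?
3

To count unique event types:

1. Filter events in the minute starting at 2024-05-09 14:19
2. Extract event types from matching entries
3. Count unique types: 3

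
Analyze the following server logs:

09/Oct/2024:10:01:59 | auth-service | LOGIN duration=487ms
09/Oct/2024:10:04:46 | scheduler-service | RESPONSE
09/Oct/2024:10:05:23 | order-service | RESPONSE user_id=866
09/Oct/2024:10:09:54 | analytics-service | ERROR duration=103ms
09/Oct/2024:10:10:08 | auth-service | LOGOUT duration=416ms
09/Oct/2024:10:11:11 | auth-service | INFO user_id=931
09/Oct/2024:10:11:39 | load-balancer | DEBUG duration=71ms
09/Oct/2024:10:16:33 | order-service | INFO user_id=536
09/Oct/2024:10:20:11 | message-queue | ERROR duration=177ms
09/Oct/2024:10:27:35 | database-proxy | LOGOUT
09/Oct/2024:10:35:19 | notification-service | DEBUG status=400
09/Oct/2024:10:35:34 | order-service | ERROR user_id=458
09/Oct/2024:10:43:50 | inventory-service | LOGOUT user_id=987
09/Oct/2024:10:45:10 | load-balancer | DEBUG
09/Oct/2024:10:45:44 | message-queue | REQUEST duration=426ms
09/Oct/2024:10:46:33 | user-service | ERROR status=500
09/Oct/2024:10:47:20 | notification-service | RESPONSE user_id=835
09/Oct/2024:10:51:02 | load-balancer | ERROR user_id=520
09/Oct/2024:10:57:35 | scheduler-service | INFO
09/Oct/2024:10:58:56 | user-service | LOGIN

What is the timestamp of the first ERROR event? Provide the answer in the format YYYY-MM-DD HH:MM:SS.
2024-10-09 10:09:54

To find the first event:

1. Filter for all ERROR events
2. Sort by timestamp
3. Select the first one
4. Timestamp: 2024-10-09 10:09:54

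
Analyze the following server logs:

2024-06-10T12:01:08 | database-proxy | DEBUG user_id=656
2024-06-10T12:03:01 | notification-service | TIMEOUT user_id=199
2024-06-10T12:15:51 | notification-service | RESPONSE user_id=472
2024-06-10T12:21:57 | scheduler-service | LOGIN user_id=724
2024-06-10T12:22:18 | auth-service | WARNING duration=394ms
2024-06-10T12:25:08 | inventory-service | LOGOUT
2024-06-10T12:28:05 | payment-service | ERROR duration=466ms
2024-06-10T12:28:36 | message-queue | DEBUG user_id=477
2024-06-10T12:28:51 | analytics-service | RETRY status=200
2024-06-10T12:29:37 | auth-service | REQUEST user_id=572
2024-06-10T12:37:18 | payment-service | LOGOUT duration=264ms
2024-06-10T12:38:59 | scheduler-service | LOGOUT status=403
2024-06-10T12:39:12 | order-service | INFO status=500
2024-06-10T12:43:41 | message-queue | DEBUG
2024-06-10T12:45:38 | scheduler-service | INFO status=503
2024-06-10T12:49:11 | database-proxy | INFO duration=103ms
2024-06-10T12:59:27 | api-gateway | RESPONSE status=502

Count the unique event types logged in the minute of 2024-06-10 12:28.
3

To count unique event types:

1. Filter events in the minute starting at 2024-06-10 12:28
2. Extract event types from matching entries
3. Count unique types: 3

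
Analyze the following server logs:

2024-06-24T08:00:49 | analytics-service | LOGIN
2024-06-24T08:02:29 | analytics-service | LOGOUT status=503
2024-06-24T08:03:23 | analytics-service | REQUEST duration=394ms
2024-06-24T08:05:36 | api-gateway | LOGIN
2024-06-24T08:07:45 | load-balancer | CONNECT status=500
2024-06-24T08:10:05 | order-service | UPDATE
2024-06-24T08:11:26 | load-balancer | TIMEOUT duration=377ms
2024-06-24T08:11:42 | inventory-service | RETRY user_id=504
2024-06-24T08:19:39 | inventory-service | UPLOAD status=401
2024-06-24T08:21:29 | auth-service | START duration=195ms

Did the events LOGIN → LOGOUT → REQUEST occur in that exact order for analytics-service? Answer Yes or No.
Yes

To verify sequence order:

1. Find all events in sequence LOGIN → LOGOUT → REQUEST for analytics-service
2. Extract their timestamps
3. Check if timestamps are in ascending order
4. Result: Yes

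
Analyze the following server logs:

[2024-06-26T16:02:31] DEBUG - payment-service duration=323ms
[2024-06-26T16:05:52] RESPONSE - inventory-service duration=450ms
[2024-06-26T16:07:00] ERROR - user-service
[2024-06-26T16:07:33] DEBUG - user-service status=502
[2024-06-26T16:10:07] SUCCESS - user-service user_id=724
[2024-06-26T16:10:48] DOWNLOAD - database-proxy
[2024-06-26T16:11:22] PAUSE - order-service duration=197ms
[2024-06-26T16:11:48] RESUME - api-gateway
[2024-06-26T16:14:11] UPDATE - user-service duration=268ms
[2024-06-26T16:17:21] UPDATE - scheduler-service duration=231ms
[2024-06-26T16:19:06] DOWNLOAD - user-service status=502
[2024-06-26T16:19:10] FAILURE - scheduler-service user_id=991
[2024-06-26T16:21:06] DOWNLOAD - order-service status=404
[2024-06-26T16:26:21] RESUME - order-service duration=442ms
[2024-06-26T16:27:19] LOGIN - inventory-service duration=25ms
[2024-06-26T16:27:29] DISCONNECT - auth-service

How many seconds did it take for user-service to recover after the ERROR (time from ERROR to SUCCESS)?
187

To calculate recovery time:

1. Find ERROR event for user-service: 2024-06-26T16:07:00
2. Find next SUCCESS event for user-service: 2024-06-26T16:10:07
3. Recovery time: 2024-06-26T16:10:07 - 2024-06-26T16:07:00 = 187 seconds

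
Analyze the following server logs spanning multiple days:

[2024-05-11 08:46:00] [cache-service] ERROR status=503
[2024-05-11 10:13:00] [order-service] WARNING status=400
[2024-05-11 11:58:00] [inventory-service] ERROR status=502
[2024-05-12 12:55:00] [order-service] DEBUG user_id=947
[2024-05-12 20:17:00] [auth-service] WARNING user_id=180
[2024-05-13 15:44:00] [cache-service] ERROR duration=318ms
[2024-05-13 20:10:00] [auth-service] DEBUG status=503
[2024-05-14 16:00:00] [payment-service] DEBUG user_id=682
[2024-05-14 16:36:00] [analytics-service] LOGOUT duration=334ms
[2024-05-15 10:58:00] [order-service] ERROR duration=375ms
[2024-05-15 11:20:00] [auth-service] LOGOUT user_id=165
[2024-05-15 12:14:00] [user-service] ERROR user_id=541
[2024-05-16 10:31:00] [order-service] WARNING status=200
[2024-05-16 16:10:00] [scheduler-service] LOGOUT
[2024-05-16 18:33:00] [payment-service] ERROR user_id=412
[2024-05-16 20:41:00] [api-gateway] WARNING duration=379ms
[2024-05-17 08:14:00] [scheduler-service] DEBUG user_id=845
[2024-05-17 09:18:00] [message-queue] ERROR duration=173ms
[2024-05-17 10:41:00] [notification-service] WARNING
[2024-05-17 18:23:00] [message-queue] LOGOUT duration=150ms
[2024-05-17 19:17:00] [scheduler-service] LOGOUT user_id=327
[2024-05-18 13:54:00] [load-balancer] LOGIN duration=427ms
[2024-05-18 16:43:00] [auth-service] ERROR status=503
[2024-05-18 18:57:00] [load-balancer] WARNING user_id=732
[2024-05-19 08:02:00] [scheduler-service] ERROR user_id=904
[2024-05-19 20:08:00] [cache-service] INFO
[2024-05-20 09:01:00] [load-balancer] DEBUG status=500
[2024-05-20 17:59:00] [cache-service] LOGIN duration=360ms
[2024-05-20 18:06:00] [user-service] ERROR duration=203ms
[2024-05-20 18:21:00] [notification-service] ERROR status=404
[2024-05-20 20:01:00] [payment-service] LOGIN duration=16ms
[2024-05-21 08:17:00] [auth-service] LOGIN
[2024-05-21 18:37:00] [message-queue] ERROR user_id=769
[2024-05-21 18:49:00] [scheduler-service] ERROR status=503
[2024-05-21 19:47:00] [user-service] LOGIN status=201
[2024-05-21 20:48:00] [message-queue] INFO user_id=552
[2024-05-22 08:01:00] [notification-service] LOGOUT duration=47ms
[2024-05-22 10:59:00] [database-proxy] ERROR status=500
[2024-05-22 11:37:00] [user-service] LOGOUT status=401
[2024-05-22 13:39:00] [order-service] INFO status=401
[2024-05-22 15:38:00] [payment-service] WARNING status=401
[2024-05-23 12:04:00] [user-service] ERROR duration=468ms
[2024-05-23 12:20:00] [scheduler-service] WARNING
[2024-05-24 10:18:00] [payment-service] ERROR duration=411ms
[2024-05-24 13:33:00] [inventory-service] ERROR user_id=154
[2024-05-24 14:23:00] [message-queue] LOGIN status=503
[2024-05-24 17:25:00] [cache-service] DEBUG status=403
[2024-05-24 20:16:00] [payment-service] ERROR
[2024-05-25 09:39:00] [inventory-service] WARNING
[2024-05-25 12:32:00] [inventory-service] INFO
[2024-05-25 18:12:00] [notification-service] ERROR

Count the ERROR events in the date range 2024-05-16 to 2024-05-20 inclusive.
6

To filter by date range:

1. Date range: 2024-05-16 through 2024-05-20, both dates inclusive
2. Filter for ERROR events whose date falls in this range
3. Count matching events: 6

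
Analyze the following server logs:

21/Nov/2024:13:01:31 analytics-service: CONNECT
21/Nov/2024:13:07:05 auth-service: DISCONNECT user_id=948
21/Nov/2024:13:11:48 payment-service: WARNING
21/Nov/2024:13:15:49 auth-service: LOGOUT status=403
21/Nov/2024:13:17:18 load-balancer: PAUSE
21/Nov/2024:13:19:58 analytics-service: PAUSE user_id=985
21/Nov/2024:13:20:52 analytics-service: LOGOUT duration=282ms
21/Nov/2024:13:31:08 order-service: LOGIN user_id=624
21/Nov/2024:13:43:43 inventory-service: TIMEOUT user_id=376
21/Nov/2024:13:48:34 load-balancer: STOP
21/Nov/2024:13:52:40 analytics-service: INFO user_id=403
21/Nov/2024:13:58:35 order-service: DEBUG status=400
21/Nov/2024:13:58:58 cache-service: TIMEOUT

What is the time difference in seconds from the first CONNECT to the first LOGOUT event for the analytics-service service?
1161

To find the time between events:

1. Locate the first CONNECT event for analytics-service: 21/Nov/2024:13:01:31
2. Locate the first LOGOUT event for analytics-service: 21/Nov/2024:13:20:52
3. Calculate the difference: 21/Nov/2024:13:20:52 - 21/Nov/2024:13:01:31 = 1161 seconds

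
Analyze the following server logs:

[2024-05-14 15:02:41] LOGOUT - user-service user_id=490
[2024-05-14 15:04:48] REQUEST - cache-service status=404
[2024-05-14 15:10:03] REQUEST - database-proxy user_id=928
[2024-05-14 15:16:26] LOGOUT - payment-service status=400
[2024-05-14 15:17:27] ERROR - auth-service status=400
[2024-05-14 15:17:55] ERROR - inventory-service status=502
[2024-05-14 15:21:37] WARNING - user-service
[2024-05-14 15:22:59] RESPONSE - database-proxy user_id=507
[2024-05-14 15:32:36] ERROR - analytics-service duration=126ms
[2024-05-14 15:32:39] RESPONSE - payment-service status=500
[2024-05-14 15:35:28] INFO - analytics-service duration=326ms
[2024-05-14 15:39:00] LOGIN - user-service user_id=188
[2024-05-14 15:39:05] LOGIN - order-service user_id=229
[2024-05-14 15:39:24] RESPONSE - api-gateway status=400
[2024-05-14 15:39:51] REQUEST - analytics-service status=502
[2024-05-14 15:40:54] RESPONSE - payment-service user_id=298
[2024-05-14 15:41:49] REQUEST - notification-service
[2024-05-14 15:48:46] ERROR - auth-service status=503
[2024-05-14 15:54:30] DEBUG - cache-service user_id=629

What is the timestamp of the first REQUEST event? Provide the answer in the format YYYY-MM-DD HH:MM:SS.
2024-05-14 15:04:48

To find the first event:

1. Filter for all REQUEST events
2. Sort by timestamp
3. Select the first one
4. Timestamp: 2024-05-14 15:04:48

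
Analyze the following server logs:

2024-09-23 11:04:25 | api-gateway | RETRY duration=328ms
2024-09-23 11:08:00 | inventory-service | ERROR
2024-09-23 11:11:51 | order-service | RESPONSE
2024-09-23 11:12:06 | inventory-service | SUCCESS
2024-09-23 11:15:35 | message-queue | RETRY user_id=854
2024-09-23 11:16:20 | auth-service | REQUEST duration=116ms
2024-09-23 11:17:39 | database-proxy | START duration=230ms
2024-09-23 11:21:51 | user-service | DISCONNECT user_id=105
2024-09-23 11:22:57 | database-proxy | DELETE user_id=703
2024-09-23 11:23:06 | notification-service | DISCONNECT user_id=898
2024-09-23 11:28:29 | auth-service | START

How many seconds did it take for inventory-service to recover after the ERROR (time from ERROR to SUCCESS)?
246

To calculate recovery time:

1. Find ERROR event for inventory-service: 2024-09-23 11:08:00
2. Find next SUCCESS event for inventory-service: 2024-09-23 11:12:06
3. Recovery time: 2024-09-23 11:12:06 - 2024-09-23 11:08:00 = 246 seconds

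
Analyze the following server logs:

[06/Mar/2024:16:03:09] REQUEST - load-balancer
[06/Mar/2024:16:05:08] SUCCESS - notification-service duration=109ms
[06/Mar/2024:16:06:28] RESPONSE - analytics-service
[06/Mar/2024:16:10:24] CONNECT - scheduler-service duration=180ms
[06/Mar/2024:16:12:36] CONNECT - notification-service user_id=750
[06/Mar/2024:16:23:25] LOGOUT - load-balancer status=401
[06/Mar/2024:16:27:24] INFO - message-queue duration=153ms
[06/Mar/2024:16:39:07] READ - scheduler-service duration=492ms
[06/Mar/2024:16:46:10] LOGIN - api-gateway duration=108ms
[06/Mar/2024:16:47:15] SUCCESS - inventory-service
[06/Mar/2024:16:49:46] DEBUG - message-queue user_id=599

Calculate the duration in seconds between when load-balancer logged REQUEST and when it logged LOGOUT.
1216

To find the time between events:

1. Locate the first REQUEST event for load-balancer: 06/Mar/2024:16:03:09
2. Locate the first LOGOUT event for load-balancer: 06/Mar/2024:16:23:25
3. Calculate the difference: 06/Mar/2024:16:23:25 - 06/Mar/2024:16:03:09 = 1216 seconds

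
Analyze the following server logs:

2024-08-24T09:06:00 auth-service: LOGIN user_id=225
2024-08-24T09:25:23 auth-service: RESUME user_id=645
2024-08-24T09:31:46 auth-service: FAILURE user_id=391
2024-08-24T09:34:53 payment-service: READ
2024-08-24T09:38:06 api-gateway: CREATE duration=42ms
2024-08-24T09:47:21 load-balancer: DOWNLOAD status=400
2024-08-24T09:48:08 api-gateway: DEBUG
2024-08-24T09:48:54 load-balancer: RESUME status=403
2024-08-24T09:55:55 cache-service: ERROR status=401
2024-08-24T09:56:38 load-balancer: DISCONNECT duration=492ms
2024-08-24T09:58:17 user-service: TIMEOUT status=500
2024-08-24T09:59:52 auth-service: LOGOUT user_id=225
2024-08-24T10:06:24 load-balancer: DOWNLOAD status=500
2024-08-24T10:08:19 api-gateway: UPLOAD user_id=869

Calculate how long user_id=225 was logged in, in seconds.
3232

To calculate session duration:

1. Find LOGIN event for user_id=225: 2024-08-24T09:06:00
2. Find LOGOUT event for user_id=225: 2024-08-24T09:59:52
3. Session duration: 2024-08-24T09:59:52 - 2024-08-24T09:06:00 = 3232 seconds (53 minutes)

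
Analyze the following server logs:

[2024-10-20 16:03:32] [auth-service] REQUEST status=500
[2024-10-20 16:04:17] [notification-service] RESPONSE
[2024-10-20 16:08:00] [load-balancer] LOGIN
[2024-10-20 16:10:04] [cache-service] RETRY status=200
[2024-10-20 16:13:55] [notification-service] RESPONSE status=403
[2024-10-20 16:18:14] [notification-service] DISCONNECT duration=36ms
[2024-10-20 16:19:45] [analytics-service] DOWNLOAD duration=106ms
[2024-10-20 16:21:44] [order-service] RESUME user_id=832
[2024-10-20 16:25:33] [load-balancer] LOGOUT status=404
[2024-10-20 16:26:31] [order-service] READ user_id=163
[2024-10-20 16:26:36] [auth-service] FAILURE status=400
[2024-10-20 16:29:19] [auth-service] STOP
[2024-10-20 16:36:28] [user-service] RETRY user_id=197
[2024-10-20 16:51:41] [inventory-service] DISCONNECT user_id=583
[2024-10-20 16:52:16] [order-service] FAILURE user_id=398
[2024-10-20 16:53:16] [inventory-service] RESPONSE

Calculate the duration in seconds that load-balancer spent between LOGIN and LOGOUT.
1053

To calculate state duration:

1. Find LOGIN event for load-balancer: 2024-10-20 16:08:00
2. Find LOGOUT event for load-balancer: 2024-10-20 16:25:33
3. Calculate duration: 2024-10-20 16:25:33 - 2024-10-20 16:08:00 = 1053 seconds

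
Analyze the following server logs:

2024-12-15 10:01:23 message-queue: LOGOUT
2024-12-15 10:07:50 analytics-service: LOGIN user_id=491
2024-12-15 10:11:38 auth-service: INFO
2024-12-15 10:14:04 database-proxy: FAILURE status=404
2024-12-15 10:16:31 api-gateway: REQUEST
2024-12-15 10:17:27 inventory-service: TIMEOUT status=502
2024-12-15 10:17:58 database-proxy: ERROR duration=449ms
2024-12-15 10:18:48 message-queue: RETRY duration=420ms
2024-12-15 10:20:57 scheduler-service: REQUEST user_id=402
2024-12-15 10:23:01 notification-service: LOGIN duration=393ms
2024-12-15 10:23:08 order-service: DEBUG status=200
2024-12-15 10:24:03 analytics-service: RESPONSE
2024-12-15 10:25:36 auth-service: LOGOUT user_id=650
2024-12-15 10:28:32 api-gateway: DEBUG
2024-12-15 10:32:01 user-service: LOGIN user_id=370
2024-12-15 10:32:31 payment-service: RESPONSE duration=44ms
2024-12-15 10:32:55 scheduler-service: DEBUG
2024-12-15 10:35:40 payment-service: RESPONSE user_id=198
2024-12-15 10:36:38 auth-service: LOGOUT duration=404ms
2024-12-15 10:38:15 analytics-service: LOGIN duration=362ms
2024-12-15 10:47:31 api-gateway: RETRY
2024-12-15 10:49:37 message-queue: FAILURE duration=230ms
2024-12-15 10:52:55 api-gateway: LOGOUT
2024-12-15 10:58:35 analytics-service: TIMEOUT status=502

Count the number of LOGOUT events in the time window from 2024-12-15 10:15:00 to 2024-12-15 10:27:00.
1

To count events in the time window:

1. Window boundaries: 2024-12-15 10:15:00 to 2024-12-15 10:27:00
2. Filter for LOGOUT events within this window
3. Count matching events: 1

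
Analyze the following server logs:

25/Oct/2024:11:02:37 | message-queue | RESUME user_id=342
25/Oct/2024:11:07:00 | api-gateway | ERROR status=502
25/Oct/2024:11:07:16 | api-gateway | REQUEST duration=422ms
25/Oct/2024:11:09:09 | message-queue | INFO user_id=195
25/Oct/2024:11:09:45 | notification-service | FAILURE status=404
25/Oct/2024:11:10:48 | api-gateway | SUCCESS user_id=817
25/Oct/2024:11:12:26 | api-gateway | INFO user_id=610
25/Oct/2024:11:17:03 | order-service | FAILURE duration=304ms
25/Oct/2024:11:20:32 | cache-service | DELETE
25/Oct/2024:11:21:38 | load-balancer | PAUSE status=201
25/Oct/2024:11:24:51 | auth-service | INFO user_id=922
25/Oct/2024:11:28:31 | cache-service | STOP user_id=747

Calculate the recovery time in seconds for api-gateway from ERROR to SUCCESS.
228

To calculate recovery time:

1. Find ERROR event for api-gateway: 25/Oct/2024:11:07:00
2. Find next SUCCESS event for api-gateway: 25/Oct/2024:11:10:48
3. Recovery time: 25/Oct/2024:11:10:48 - 25/Oct/2024:11:07:00 = 228 seconds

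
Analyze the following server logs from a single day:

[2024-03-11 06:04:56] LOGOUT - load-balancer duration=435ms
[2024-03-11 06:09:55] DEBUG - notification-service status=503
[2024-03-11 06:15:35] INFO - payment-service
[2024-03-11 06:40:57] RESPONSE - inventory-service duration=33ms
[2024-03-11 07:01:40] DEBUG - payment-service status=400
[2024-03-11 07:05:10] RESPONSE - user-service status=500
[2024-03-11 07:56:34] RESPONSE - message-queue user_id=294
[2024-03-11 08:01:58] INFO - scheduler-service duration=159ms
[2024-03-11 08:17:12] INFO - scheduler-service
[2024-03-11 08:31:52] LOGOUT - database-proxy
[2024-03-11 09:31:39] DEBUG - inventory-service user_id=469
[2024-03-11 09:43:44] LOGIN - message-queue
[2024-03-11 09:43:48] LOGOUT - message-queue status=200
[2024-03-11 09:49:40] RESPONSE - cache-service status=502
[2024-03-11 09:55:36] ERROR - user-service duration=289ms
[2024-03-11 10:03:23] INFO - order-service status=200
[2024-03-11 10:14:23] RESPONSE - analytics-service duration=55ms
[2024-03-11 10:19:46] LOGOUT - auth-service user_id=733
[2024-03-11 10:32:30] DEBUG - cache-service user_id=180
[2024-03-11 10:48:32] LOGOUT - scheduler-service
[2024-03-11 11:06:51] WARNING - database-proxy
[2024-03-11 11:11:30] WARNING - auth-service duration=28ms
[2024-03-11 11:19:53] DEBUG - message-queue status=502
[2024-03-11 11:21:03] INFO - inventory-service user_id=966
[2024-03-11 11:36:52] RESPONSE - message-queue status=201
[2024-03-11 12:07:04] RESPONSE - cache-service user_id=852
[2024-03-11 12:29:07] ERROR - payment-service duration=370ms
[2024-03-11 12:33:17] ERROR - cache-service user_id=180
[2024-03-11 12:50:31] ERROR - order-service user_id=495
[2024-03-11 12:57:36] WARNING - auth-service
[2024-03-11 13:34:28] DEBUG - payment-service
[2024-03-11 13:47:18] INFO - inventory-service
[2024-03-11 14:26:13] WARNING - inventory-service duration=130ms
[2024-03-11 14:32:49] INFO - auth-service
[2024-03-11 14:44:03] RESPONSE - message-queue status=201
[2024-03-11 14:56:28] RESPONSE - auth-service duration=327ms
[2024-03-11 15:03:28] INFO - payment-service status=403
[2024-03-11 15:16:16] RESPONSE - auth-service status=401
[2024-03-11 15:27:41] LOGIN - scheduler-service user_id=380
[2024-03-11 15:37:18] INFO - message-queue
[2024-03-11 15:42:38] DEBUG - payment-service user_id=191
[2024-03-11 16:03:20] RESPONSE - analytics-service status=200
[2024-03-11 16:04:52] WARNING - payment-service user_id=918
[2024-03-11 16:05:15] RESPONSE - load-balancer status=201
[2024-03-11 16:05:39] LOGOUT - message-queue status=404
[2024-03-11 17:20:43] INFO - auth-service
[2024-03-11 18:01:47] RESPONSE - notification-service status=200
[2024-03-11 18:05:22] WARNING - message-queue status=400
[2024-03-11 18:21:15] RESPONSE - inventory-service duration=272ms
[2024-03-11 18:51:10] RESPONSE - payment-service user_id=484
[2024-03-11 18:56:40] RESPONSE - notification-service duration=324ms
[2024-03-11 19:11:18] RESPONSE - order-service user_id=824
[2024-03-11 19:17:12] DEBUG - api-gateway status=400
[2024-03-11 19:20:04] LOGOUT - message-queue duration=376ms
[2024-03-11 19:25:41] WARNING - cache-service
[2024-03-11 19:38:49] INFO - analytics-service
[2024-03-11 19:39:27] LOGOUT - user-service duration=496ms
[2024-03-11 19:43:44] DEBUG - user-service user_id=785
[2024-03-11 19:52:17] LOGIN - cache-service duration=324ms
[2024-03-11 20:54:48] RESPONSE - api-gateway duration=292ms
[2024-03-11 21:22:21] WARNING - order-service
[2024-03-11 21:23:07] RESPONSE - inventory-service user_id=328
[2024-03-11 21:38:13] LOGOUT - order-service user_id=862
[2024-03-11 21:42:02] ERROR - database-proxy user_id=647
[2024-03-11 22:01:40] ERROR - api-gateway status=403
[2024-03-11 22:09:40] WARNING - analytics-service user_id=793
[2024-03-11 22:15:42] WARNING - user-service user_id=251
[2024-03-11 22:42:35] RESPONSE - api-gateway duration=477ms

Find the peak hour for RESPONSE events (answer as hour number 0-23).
18

To find the peak hour:

1. Group all RESPONSE events by hour
2. Count events in each hour
3. Find hour with maximum count
4. Peak hour: 18 (with 4 events)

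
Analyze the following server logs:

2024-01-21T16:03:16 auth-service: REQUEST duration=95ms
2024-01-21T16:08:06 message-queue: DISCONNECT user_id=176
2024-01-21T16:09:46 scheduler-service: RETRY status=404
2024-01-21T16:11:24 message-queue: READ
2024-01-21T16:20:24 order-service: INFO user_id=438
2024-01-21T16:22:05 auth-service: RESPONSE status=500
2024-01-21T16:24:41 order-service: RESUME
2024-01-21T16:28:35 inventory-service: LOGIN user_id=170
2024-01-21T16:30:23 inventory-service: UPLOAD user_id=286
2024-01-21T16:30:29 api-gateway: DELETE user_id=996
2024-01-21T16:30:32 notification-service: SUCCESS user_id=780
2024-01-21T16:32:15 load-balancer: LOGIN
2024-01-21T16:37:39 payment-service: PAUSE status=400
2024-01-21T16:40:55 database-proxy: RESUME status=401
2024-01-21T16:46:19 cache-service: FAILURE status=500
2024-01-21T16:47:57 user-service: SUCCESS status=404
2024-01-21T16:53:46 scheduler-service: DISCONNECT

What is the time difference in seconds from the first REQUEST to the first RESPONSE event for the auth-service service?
1129

To find the time between events:

1. Locate the first REQUEST event for auth-service: 2024-01-21T16:03:16
2. Locate the first RESPONSE event for auth-service: 2024-01-21T16:22:05
3. Calculate the difference: 2024-01-21T16:22:05 - 2024-01-21T16:03:16 = 1129 seconds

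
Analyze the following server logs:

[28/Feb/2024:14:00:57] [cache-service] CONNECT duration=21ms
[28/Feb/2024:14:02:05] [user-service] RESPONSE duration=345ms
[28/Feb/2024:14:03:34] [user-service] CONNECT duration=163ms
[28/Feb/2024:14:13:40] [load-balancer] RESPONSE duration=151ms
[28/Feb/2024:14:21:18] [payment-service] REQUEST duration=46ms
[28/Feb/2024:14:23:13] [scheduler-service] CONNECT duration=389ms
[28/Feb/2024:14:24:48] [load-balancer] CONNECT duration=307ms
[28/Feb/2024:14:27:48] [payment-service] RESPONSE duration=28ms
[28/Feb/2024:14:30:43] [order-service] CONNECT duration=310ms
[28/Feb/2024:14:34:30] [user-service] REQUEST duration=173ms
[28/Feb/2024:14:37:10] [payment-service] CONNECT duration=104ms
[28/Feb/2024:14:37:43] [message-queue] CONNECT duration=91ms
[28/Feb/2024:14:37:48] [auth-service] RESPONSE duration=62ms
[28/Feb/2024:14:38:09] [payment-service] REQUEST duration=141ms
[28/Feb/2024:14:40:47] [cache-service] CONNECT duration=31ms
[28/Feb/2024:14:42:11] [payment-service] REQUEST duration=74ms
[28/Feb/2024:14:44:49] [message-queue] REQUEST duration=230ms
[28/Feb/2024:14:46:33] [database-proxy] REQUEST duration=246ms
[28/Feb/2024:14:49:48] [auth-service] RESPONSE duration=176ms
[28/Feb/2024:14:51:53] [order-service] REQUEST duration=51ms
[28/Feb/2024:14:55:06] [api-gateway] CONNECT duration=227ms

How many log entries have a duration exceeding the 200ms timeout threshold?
7

To count timeouts:

1. Threshold: 200ms
2. Extract duration from each log entry
3. Count entries where duration > 200
4. Timeout count: 7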